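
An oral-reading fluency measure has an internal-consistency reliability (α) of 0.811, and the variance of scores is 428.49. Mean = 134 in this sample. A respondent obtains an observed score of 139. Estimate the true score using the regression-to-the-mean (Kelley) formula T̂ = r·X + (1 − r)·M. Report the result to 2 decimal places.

138.06

T̂ = 0.8110(139) + 0.1890(134) ≈ 138.0550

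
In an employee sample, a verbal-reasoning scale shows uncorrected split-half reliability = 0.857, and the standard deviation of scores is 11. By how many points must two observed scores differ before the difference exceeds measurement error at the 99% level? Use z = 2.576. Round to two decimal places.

Spearman-Brown: r = 2(0.857) / (1 + 0.857) = 1.7140 / 1.8570 ≃ 0.9230
SEM = 11.0000 · √(1 − 0.9230) = 11.0000 · √0.0770 ≃ 11.0000 · 0.2775 ≃ 3.0525
SE_diff = SEM · √2 ≃ 3.0525 · 1.4142 ≃ 4.3169
Smallest detectable difference = 2.576·4.3169 ≃ 11.1203

11.12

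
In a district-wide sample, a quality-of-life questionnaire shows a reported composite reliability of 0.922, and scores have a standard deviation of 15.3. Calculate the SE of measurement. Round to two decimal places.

4.27

SEM = 15.30000·√(1 − 0.92200) ≃ 4.27306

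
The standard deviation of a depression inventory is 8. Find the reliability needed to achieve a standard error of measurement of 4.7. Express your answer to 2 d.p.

0.65

r = 1 − (4.70000/8)² ≈ 1 − 0.34516 ≈ 0.65484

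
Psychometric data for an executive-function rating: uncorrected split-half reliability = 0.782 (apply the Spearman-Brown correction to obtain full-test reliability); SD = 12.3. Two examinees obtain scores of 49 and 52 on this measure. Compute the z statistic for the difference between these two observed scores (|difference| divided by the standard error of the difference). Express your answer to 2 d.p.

0.49

Full-length reliability (Spearman-Brown) = 2(0.782)/(1+0.782) ≈ 0.878
SEM = 12.300·√(1 − 0.878) ≈ 4.302
SE_diff = SEM · √2 ≈ 4.302 · 1.414 ≈ 6.084
z = 3 / 6.084 ≈ 0.493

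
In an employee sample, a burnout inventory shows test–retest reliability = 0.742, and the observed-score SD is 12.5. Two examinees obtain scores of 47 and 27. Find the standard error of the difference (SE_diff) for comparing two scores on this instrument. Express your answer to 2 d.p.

SEM = 12.50000 × √(1 − 0.74200) = 12.50000 × √0.25800 ≈ 12.50000 × 0.50794 ≈ 6.34921
SE_diff = √2 × SEM ≈ 8.97914

8.98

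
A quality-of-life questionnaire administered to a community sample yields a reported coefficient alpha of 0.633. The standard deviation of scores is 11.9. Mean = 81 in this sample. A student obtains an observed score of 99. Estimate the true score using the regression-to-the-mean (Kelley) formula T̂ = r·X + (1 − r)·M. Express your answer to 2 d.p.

92.39

Estimated true score = 0.6330×99 + (1 − 0.6330)×81 ≃ 92.3940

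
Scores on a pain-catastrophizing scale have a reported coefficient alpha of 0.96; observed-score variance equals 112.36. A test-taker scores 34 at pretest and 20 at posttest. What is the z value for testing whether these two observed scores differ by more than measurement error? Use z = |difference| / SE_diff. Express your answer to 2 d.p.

4.67

SD = √112.36 = 10.60000
SEM = 10.60000×√(1 − 0.96000) ≈ 2.12000
SE_diff = SEM × √2 ≈ 2.12000 × 1.41421 ≈ 2.99813
z = |34 − 20| / 2.99813 = 14 / 2.99813 ≈ 4.66957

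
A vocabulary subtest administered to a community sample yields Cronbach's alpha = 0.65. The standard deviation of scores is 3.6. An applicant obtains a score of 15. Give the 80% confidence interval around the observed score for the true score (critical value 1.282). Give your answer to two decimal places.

SEM = 3.6000 * √(1 − 0.6500) = 3.6000 * √0.3500 ≈ 3.6000 * 0.5916 ≈ 2.1298
Margin = 1.282 * 2.1298 ≈ 2.7304
Interval: (12.2696, 17.7304)

[12.27, 17.73]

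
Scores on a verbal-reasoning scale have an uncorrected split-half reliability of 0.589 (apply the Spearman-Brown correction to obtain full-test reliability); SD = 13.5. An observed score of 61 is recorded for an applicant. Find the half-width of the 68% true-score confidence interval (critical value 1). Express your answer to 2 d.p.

6.87

Spearman-Brown: r = 2(0.589) / (1 + 0.589) = 1.17800 / 1.58900 ≈ 0.74135
SEM = 13.50000 * √(1 − 0.74135) = 13.50000 * √0.25865 ≈ 13.50000 * 0.50858 ≈ 6.86583
Half-width = 1*6.86583 ≈ 6.86583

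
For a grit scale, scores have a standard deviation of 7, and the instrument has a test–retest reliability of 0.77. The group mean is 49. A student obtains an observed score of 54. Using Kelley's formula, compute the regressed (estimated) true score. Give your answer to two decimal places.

52.85

T̂ = r·X + (1 − r)·M = 0.7700*54 + 0.2300*49 = 41.5800 + 11.2700 ≃ 52.8500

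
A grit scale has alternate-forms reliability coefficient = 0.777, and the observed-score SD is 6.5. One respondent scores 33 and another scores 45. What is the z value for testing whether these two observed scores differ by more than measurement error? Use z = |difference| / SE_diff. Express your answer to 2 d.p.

The standard error of measurement is 6.500*√(1 − 0.777) ≃ 6.500*0.472 ≃ 3.069.
SE_diff = SEM * √2 ≃ 3.069 * 1.414 ≃ 4.341
z = 12 / 4.341 ≃ 2.764

2.76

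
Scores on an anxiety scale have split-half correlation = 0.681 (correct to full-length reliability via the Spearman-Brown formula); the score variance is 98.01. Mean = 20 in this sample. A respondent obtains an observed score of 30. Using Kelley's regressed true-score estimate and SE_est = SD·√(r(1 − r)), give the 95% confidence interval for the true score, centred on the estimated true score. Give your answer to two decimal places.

σ = 98.01^(1/2) = 9.900
Full-length reliability (Spearman-Brown) = 2(0.681)/(1+0.681) ≈ 0.810
T̂ = r·X + (1 − r)·M = 0.810*30 + 0.190*20 ≈ 24.307 + 3.795 ≈ 28.102
SE_est = 9.900·√[r(1 − r)] ≈ 3.882
95% CI: 28.102 ± 7.609 ≈ (20.494, 35.711)

[20.49, 35.71]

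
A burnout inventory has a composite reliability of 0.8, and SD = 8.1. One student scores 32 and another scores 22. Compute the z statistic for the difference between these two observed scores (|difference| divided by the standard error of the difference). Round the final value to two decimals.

The standard error of measurement is 8.1000·√(1 − 0.8000) ≈ 8.1000·0.4472 ≈ 3.6224.
Standard error of the difference = 3.6224·√2 ≈ 5.1229
z = |32 − 22| / 5.1229 = 10 / 5.1229 ≈ 1.9520

1.95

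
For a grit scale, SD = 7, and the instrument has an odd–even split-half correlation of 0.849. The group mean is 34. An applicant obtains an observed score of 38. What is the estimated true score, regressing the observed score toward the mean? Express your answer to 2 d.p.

Spearman-Brown: r = 2(0.849) / (1 + 0.849) = 1.698 / 1.849 ≈ 0.918
Estimated true score = 0.918×38 + (1 − 0.918)×34 ≈ 37.673

37.67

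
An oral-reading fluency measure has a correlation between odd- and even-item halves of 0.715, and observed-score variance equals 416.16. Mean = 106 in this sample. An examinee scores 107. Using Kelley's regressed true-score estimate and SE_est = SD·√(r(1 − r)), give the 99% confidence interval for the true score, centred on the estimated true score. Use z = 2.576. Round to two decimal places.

[87.27, 126.40]

SD = √416.16 = 20.400
Full-length reliability (Spearman-Brown) = 2(0.715)/(1+0.715) ≃ 0.834
Estimated true score = 0.834*107 + (1 − 0.834)*106 ≃ 106.834
SE_est = SD * √(r(1 − r)) = 20.400 * √0.139 ≃ 20.400 * 0.372 ≃ 7.594
CI = 106.834 ± 2.576 * 7.594 → [87.272, 126.395]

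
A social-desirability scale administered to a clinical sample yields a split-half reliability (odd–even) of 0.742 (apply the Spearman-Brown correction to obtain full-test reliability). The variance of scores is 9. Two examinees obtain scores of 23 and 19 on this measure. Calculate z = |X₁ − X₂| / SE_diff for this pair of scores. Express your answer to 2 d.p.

SD = √9 ≈ 3.0000
Full-length reliability (Spearman-Brown) = 2(0.742)/(1+0.742) ≈ 0.8519
SEM = 3.0000 * √(1 − 0.8519) = 3.0000 * √0.1481 ≈ 3.0000 * 0.3848 ≈ 1.1545
Standard error of the difference = 1.1545·√2 ≈ 1.6328
z = 4 / 1.6328 ≈ 2.4498

2.45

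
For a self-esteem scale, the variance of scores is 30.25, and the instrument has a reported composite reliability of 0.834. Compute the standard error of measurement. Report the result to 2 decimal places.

SD = √30.25 ≃ 5.50000
The standard error of measurement is 5.50000*√(1 − 0.83400) ≃ 5.50000*0.40743 ≃ 2.24087.

2.24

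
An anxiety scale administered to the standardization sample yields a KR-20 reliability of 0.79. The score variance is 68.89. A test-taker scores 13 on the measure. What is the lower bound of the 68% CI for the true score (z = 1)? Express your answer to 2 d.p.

SD = √68.89 ≈ 8.30000
SEM = 8.30000 * √(1 − 0.79000) = 8.30000 * √0.21000 ≈ 8.30000 * 0.45826 ≈ 3.80354
Half-width = 1*3.80354 ≈ 3.80354
Lower limit = 13 − 3.80354 ≈ 9.19646

9.20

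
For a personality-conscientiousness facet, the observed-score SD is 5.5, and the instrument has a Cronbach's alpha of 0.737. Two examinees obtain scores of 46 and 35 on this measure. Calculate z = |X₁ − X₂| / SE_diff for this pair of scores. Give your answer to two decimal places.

The standard error of measurement is 5.50000·√(1 − 0.73700) ≈ 5.50000·0.51284 ≈ 2.82059.
SE_diff = SEM · √2 ≈ 2.82059 · 1.41421 ≈ 3.98892
z = 11 / 3.98892 ≈ 2.75764

2.76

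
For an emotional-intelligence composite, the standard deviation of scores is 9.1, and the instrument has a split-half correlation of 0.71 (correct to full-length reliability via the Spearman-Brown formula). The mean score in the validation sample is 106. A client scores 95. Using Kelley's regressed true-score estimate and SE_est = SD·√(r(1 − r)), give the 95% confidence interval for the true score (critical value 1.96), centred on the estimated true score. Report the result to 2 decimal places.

[90.17, 103.56]

Full-length reliability (Spearman-Brown) = 2(0.71)/(1+0.71) ≈ 0.830
T̂ = r·X + (1 − r)·M = 0.830·95 + 0.170·106 ≈ 78.889 + 17.977 ≈ 96.865
SE_est = SD · √(r(1 − r)) = 9.100 · √0.141 ≈ 9.100 · 0.375 ≈ 3.415
CI = 96.865 ± 1.96 · 3.415 → [90.172, 103.559]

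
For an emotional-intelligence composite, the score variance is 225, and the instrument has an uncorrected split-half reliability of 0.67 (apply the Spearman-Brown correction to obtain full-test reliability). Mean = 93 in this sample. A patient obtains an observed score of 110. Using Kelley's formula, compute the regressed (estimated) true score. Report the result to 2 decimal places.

106.64

r_full = 2·0.67 / (1 + 0.67) ≈ 0.802
T̂ = 0.802(110) + 0.198(93) ≈ 106.641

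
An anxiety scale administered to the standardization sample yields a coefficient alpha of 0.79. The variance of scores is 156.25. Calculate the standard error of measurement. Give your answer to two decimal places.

5.73

SD = √156.25 ≈ 12.500
SEM = 12.500 * √(1 − 0.790) = 12.500 * √0.210 ≈ 12.500 * 0.458 ≈ 5.728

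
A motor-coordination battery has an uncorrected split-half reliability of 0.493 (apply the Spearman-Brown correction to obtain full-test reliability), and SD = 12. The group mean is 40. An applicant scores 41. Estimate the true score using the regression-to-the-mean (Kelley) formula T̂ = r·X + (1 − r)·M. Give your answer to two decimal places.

40.66

r_full = 2·0.493 / (1 + 0.493) ≈ 0.6604
Estimated true score = 0.6604×41 + (1 − 0.6604)×40 ≈ 40.6604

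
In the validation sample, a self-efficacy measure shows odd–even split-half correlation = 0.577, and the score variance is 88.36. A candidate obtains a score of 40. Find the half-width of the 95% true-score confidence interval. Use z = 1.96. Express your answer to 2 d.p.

9.54

σ = 88.36^(1/2) = 9.400
Full-length reliability (Spearman-Brown) = 2(0.577)/(1+0.577) ≃ 0.732
SEM = 9.400 * √(1 − 0.732) = 9.400 * √0.268 ≃ 9.400 * 0.518 ≃ 4.868
1.96 * SEM ≃ 9.542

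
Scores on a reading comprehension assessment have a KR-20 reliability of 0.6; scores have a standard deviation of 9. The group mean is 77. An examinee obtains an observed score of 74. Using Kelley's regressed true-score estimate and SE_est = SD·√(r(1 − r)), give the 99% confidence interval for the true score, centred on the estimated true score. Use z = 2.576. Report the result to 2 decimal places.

[63.84, 86.56]

Estimated true score = 0.6000·74 + (1 − 0.6000)·77 ≈ 75.2000
SE_est = 9.0000·√[r(1 − r)] ≈ 4.4091
99% CI: 75.2000 ± 11.3578 ≈ (63.8422, 86.5578)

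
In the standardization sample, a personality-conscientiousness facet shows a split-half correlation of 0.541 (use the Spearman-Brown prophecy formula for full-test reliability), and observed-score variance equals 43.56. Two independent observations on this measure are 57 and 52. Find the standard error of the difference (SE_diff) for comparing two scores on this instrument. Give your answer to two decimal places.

5.09

σ = 43.56^(1/2) = 6.60000
r_full = 2·0.541 / (1 + 0.541) ≈ 0.70214
SEM = 6.60000*√(1 − 0.70214) ≈ 3.60204
Standard error of the difference = 3.60204·√2 ≈ 5.09406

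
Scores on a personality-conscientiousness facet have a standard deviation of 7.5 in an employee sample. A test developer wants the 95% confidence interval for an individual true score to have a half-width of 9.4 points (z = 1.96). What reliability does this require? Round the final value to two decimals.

SEM needed = half-width / z = 9.4/1.96 ≃ 4.79592
r = 1 − (4.79592/7.5)² ≃ 1 − 0.40890 ≃ 0.59110

0.59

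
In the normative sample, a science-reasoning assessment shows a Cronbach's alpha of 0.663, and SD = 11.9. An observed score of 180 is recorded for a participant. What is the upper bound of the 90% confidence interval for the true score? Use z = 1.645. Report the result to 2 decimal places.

191.36

The standard error of measurement is 11.900×√(1 − 0.663) ≈ 11.900×0.581 ≈ 6.908.
1.645 × SEM ≈ 11.364
Upper limit = 180 + 11.364 ≈ 191.364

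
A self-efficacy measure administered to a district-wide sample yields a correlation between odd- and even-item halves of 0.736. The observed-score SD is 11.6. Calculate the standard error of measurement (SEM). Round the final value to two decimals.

Spearman-Brown: r = 2(0.736) / (1 + 0.736) = 1.4720 / 1.7360 ≈ 0.8479
SEM = 11.6000·√(1 − 0.8479) ≈ 4.5236

4.52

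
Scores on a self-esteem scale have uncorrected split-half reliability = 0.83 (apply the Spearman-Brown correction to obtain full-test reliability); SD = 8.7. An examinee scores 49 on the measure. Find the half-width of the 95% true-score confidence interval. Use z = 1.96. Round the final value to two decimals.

5.20

r_full = 2·0.83 / (1 + 0.83) ≈ 0.9071
SEM = 8.7000*√(1 − 0.9071) ≈ 2.6517
Half-width = 1.96*2.6517 ≈ 5.1973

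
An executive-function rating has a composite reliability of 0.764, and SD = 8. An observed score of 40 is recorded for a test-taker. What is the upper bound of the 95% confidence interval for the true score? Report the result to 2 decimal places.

SEM = 8.0000·√(1 − 0.7640) ≈ 3.8864
Margin = 1.96 · 3.8864 ≈ 7.6173
Upper bound: 40 + 7.6173 = 47.6173

47.62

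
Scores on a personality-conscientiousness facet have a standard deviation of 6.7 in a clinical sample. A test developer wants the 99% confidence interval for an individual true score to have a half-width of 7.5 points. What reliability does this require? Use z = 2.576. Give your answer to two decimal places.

Required SEM = 7.5 / 2.576 ≈ 2.91149
r = 1 − (SEM / SD)² = 1 − (2.91149 / 6.7)² ≈ 1 − 0.18883 ≈ 0.81117

0.81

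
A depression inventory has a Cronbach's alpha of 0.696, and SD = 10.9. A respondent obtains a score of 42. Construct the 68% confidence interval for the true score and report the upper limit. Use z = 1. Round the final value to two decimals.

SEM = 10.9000 * √(1 − 0.6960) = 10.9000 * √0.3040 ≈ 10.9000 * 0.5514 ≈ 6.0098
Margin = 1 * 6.0098 ≈ 6.0098
Upper bound: 42 + 6.0098 = 48.0098

48.01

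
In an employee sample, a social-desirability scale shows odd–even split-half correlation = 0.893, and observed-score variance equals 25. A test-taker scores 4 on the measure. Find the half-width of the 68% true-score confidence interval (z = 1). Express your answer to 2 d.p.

σ = 25^(1/2) = 5.000
Full-length reliability (Spearman-Brown) = 2(0.893)/(1+0.893) ≈ 0.943
The standard error of measurement is 5.000·√(1 − 0.943) ≈ 5.000·0.238 ≈ 1.189.
1 · SEM ≈ 1.189

1.19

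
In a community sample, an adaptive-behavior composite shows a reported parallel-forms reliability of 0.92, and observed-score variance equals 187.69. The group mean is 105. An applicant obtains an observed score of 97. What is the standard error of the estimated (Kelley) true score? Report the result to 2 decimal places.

3.72

SD = √187.69 ≈ 13.700
SE_est = SD · √(r(1 − r)) = 13.700 · √0.074 ≈ 13.700 · 0.271 ≈ 3.717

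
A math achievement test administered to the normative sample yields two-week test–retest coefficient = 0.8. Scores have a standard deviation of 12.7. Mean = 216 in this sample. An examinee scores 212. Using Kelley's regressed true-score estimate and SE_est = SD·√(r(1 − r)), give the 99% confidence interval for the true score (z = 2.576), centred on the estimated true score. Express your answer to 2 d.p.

Estimated true score = 0.800·212 + (1 − 0.800)·216 ≈ 212.800
SE_est = 12.700·√(0.800·0.200) ≈ 5.080
99% CI: 212.800 ± 13.086 ≈ (199.714, 225.886)

[199.71, 225.89]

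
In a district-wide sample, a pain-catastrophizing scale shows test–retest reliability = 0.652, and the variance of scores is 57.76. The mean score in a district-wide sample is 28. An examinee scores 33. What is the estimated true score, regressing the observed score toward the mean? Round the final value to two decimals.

31.26

T̂ = r·X + (1 − r)·M = 0.65200*33 + 0.34800*28 = 21.51600 + 9.74400 ≈ 31.26000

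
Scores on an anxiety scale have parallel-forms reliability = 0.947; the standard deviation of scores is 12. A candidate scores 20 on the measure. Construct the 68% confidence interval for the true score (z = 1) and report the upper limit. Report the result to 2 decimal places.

22.76

SEM = 12.0000 · √(1 − 0.9470) = 12.0000 · √0.0530 ≈ 12.0000 · 0.2302 ≈ 2.7626
Margin = 1 · 2.7626 ≈ 2.7626
Upper bound: 20 + 2.7626 = 22.7626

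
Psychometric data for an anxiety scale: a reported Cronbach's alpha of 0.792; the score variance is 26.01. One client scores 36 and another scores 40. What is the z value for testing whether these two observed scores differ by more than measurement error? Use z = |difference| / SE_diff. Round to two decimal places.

1.22

σ = 26.01^(1/2) = 5.10000
The standard error of measurement is 5.10000×√(1 − 0.79200) ≃ 5.10000×0.45607 ≃ 2.32596.
SE_diff = √2 × SEM ≃ 3.28940
z = |36 − 40| / 3.28940 = 4 / 3.28940 ≃ 1.21603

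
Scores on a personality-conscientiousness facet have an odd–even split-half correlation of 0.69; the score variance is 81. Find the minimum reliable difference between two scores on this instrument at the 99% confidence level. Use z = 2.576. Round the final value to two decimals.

SD = √81 = 9.00000
Full-length reliability (Spearman-Brown) = 2(0.69)/(1+0.69) ≈ 0.81657
SEM = 9.00000 × √(1 − 0.81657) = 9.00000 × √0.18343 ≈ 9.00000 × 0.42829 ≈ 3.85461
SE_diff = SEM × √2 ≈ 3.85461 × 1.41421 ≈ 5.45124
Minimum reliable difference = 2.576 × SE_diff ≈ 2.576 × 5.45124 ≈ 14.04238

14.04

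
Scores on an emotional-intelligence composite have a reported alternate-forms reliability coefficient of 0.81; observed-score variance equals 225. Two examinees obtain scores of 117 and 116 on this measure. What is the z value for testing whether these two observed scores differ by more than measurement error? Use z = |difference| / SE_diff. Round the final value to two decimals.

0.11

SD = √225 = 15.0000
SEM = 15.0000*√(1 − 0.8100) ≃ 6.5383
SE_diff = √2 * SEM ≃ 9.2466
z = 1 / 9.2466 ≃ 0.1081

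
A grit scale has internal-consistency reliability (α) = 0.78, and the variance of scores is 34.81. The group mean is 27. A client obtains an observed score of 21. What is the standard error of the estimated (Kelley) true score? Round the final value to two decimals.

2.44

σ = 34.81^(1/2) = 5.90000
SE_est = SD * √(r(1 − r)) = 5.90000 * √0.17160 ≈ 5.90000 * 0.41425 ≈ 2.44405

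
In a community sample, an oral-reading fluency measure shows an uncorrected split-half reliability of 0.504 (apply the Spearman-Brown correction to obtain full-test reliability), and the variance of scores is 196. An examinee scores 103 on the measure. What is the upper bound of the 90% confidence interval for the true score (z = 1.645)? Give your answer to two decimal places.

116.23

σ = 196^(1/2) = 14.000
r_full = 2·0.504 / (1 + 0.504) ≈ 0.670
SEM = 14.000·√(1 − 0.670) ≈ 8.040
1.645 · SEM ≈ 13.225
Upper bound: 103 + 13.225 = 116.225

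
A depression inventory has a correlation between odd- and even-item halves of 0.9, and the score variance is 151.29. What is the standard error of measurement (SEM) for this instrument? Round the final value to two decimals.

SD = √151.29 = 12.3000
r_full = 2·0.9 / (1 + 0.9) ≈ 0.9474
SEM = 12.3000*√(1 − 0.9474) ≈ 2.8218

2.82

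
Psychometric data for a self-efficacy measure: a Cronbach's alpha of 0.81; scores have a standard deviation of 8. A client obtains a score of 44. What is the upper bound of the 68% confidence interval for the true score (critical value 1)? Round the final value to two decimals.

47.49

SEM = 8.0000 * √(1 − 0.8100) = 8.0000 * √0.1900 ≈ 8.0000 * 0.4359 ≈ 3.4871
Margin = 1 * 3.4871 ≈ 3.4871
Upper bound: 44 + 3.4871 = 47.4871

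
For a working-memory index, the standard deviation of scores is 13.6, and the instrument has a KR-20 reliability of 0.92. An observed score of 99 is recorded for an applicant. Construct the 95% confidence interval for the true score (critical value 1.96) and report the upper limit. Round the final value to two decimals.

106.54

SEM = 13.60000*√(1 − 0.92000) ≈ 3.84666
Half-width = 1.96*3.84666 ≈ 7.53946
Upper limit = 99 + 7.53946 ≈ 106.53946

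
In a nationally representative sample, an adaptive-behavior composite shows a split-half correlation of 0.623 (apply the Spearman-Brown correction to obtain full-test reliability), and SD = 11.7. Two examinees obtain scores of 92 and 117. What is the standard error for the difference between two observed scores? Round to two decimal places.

7.97

Full-length reliability (Spearman-Brown) = 2(0.623)/(1+0.623) ≈ 0.7677
SEM = 11.7000 * √(1 − 0.7677) = 11.7000 * √0.2323 ≈ 11.7000 * 0.4820 ≈ 5.6389
SE_diff = SEM * √2 ≈ 5.6389 * 1.4142 ≈ 7.9747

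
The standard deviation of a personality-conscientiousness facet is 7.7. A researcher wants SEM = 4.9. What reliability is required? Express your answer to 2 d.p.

0.60

r = 1 − (SEM / SD)² = 1 − (4.9000 / 7.7)² ≈ 1 − 0.4050 ≈ 0.5950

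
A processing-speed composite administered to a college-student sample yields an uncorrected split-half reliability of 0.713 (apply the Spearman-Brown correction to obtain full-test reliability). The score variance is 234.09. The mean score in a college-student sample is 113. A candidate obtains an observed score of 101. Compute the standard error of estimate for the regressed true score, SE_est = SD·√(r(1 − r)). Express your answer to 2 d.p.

5.71

SD = √234.09 ≈ 15.3000
r_full = 2·0.713 / (1 + 0.713) ≈ 0.8325
SE_est = 15.3000*√(0.8325*0.1675) ≈ 5.7139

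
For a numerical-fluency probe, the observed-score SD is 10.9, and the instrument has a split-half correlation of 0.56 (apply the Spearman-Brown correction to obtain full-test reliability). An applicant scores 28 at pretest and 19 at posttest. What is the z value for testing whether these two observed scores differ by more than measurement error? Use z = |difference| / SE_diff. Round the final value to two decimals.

Spearman-Brown: r = 2(0.56) / (1 + 0.56) = 1.120 / 1.560 ≈ 0.718
SEM = 10.900*√(1 − 0.718) ≈ 5.789
Standard error of the difference = 5.789·√2 ≈ 8.187
z = 9 / 8.187 ≈ 1.099

1.10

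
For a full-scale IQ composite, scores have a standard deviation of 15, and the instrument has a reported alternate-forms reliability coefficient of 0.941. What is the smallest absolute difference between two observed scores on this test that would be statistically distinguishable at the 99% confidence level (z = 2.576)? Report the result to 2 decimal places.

SEM = 15.0000 × √(1 − 0.9410) = 15.0000 × √0.0590 ≈ 15.0000 × 0.2429 ≈ 3.6435
SE_diff = SEM × √2 ≈ 3.6435 × 1.4142 ≈ 5.1527
Smallest detectable difference = 2.576×5.1527 ≈ 13.2733

13.27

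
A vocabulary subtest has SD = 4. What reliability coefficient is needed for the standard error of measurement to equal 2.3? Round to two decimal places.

r = 1 − (SEM / SD)² = 1 − (2.3000 / 4)² ≈ 1 − 0.3306 ≈ 0.6694

0.67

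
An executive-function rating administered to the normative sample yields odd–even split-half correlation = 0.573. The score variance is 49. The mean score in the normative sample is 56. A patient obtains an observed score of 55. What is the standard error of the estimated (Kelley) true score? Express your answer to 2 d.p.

3.11

SD = √49 = 7.0000
r_full = 2·0.573 / (1 + 0.573) ≃ 0.7285
SE_est = 7.0000×√(0.7285×0.2715) ≃ 3.1130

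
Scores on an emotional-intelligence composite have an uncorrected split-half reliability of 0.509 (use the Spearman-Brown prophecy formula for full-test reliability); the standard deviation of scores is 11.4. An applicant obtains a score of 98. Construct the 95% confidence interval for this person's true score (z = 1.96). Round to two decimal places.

Spearman-Brown: r = 2(0.509) / (1 + 0.509) = 1.01800 / 1.50900 ≈ 0.67462
SEM = 11.40000 · √(1 − 0.67462) = 11.40000 · √0.32538 ≈ 11.40000 · 0.57042 ≈ 6.50281
Half-width = 1.96·6.50281 ≈ 12.74551
Interval: (85.25449, 110.74551)

[85.25, 110.75]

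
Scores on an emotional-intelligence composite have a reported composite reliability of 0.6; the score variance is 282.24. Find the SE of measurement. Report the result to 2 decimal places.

SD = √282.24 = 16.8000
The standard error of measurement is 16.8000·√(1 − 0.6000) ≈ 16.8000·0.6325 ≈ 10.6253.

10.63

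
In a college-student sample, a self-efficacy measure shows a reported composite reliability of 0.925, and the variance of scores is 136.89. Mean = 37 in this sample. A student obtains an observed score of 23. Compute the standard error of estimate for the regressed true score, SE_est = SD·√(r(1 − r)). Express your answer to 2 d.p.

3.08

SD = √136.89 = 11.70000
SE_est = 11.70000×√(0.92500×0.07500) ≈ 3.08168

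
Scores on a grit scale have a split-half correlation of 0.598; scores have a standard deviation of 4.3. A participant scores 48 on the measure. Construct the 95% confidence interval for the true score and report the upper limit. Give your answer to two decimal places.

52.23

Spearman-Brown: r = 2(0.598) / (1 + 0.598) = 1.19600 / 1.59800 ≈ 0.74844
SEM = 4.30000*√(1 − 0.74844) ≈ 2.15672
Margin = 1.96 * 2.15672 ≈ 4.22716
Upper bound: 48 + 4.22716 = 52.22716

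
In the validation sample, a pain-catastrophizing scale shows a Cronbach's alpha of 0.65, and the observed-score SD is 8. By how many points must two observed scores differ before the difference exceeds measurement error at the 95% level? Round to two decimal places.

13.12

The standard error of measurement is 8.0000·√(1 − 0.6500) ≈ 8.0000·0.5916 ≈ 4.7329.
Standard error of the difference = 4.7329·√2 ≈ 6.6933
Smallest detectable difference = 1.96·6.6933 ≈ 13.1188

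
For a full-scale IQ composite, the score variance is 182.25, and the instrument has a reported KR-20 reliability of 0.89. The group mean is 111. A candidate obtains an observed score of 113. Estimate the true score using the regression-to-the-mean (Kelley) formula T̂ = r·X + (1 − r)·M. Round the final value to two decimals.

T̂ = r·X + (1 − r)·M = 0.890·113 + 0.110·111 = 100.570 + 12.210 ≈ 112.780

112.78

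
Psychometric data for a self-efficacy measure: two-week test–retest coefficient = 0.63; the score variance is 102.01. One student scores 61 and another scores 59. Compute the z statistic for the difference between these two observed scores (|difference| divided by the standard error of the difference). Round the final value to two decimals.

SD = √102.01 = 10.100
SEM = 10.100 × √(1 − 0.630) = 10.100 × √0.370 ≈ 10.100 × 0.608 ≈ 6.144
SE_diff = √2 × SEM ≈ 8.688
z = |61 − 59| / 8.688 = 2 / 8.688 ≈ 0.230

0.23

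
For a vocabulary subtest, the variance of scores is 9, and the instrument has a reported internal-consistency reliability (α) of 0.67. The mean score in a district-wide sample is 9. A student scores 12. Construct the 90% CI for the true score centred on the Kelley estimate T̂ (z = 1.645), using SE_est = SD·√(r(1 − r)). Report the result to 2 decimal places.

[8.69, 13.33]

SD = √9 = 3.0000
T̂ = r·X + (1 − r)·M = 0.6700×12 + 0.3300×9 = 8.0400 + 2.9700 ≃ 11.0100
SE_est = 3.0000·√[r(1 − r)] ≃ 1.4106
90% CI: 11.0100 ± 2.3205 ≃ (8.6895, 13.3305)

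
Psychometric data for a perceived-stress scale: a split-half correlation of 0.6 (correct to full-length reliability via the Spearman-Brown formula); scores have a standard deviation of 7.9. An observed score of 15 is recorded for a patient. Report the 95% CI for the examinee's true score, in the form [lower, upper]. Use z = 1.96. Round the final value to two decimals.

[7.26, 22.74]

Full-length reliability (Spearman-Brown) = 2(0.6)/(1+0.6) ≈ 0.750
SEM = 7.900 · √(1 − 0.750) = 7.900 · √0.250 ≈ 7.900 · 0.500 ≈ 3.950
Margin = 1.96 · 3.950 ≈ 7.742
95% CI: 15 ± 7.742 = [7.258, 22.742]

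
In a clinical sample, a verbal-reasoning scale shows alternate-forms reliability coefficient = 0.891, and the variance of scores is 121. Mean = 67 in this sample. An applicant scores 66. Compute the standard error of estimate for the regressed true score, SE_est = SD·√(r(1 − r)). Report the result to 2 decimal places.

3.43

SD = √121 = 11.00000
SE_est = 11.00000·√(0.89100·0.10900) ≈ 3.42803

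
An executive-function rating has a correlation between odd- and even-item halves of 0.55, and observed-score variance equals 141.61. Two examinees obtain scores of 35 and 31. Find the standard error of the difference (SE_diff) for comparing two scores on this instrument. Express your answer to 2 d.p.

σ = 141.61^(1/2) = 11.90000
Full-length reliability (Spearman-Brown) = 2(0.55)/(1+0.55) ≈ 0.70968
SEM = 11.90000×√(1 − 0.70968) ≈ 6.41191
Standard error of the difference = 6.41191·√2 ≈ 9.06781

9.07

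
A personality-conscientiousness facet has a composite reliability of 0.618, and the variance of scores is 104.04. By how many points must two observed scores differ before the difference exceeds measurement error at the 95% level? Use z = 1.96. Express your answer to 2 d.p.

SD = √104.04 = 10.2000
SEM = 10.2000 · √(1 − 0.6180) = 10.2000 · √0.3820 ≈ 10.2000 · 0.6181 ≈ 6.3042
Standard error of the difference = 6.3042·√2 ≈ 8.9155
Smallest detectable difference = 1.96·8.9155 ≈ 17.4744

17.47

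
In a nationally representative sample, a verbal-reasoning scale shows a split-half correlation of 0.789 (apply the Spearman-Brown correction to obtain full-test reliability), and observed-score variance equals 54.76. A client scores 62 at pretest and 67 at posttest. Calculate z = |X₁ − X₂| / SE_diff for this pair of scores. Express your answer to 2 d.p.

1.39

SD = √54.76 = 7.4000
r_full = 2·0.789 / (1 + 0.789) ≈ 0.8821
SEM = 7.4000*√(1 − 0.8821) ≈ 2.5414
SE_diff = SEM * √2 ≈ 2.5414 * 1.4142 ≈ 3.5940
z = |62 − 67| / 3.5940 = 5 / 3.5940 ≈ 1.3912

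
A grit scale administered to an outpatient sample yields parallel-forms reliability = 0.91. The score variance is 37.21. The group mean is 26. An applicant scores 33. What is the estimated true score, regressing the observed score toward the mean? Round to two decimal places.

32.37

Estimated true score = 0.91000*33 + (1 − 0.91000)*26 ≈ 32.37000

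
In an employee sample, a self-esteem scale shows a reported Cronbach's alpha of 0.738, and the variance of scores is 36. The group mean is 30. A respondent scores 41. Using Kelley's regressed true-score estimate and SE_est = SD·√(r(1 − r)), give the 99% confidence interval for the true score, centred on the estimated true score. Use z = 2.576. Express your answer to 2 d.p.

[31.32, 44.91]

SD = √36 = 6.000
T̂ = 0.738(41) + 0.262(30) ≈ 38.118
SE_est = SD * √(r(1 − r)) = 6.000 * √0.193 ≈ 6.000 * 0.440 ≈ 2.638
99% CI: 38.118 ± 6.796 ≈ (31.322, 44.914)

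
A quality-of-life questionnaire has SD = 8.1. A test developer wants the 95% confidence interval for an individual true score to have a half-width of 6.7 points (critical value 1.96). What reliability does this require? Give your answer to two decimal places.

Required SEM = 6.7 / 1.96 ≈ 3.4184
r = 1 − (SEM / SD)² = 1 − (3.4184 / 8.1)² ≈ 1 − 0.1781 ≈ 0.8219

0.82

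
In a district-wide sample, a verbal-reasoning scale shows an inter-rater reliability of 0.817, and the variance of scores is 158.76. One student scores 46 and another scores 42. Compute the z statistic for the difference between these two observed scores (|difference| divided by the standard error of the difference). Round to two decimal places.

0.52

σ = 158.76^(1/2) = 12.60000
SEM = 12.60000 × √(1 − 0.81700) = 12.60000 × √0.18300 ≈ 12.60000 × 0.42778 ≈ 5.39009
SE_diff = SEM × √2 ≈ 5.39009 × 1.41421 ≈ 7.62274
z = |46 − 42| / 7.62274 = 4 / 7.62274 ≈ 0.52475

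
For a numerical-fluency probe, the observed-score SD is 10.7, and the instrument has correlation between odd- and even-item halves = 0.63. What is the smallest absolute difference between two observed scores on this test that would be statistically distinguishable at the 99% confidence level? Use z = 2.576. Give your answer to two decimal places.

r_full = 2·0.63 / (1 + 0.63) ≈ 0.7730
SEM = 10.7000 · √(1 − 0.7730) = 10.7000 · √0.2270 ≈ 10.7000 · 0.4764 ≈ 5.0979
SE_diff = √2 · SEM ≈ 7.2095
Smallest detectable difference = 2.576·7.2095 ≈ 18.5717

18.57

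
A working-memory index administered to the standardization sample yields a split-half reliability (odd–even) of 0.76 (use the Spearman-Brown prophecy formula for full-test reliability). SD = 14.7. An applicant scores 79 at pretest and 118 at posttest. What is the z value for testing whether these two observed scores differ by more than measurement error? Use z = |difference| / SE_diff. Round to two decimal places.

5.08

Full-length reliability (Spearman-Brown) = 2(0.76)/(1+0.76) ≃ 0.86364
SEM = 14.70000 × √(1 − 0.86364) = 14.70000 × √0.13636 ≃ 14.70000 × 0.36927 ≃ 5.42833
SE_diff = SEM × √2 ≃ 5.42833 × 1.41421 ≃ 7.67682
z = 39 / 7.67682 ≃ 5.08023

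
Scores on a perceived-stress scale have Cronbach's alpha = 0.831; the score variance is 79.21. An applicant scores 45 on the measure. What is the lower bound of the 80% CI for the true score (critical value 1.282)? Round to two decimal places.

40.31

SD = √79.21 = 8.900
SEM = 8.900 * √(1 − 0.831) = 8.900 * √0.169 ≈ 8.900 * 0.411 ≈ 3.659
Half-width = 1.282*3.659 ≈ 4.691
Lower bound: 45 − 4.691 = 40.309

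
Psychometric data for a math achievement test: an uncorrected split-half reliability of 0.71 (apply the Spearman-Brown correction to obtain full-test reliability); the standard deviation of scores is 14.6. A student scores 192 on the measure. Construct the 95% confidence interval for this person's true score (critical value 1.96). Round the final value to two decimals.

[180.22, 203.78]

Full-length reliability (Spearman-Brown) = 2(0.71)/(1+0.71) ≃ 0.8304
SEM = 14.6000 · √(1 − 0.8304) = 14.6000 · √0.1696 ≃ 14.6000 · 0.4118 ≃ 6.0125
Margin = 1.96 · 6.0125 ≃ 11.7845
CI = 192 ± 11.7845 → [180.2155, 203.7845]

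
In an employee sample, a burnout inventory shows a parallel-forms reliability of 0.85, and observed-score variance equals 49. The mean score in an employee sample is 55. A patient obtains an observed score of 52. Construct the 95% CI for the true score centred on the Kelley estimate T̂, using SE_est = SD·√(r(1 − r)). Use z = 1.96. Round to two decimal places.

[47.55, 57.35]

SD = √49 = 7.0000
T̂ = r·X + (1 − r)·M = 0.8500*52 + 0.1500*55 = 44.2000 + 8.2500 ≈ 52.4500
SE_est = 7.0000*√(0.8500*0.1500) ≈ 2.4995
CI = 52.4500 ± 1.96 * 2.4995 → [47.5510, 57.3490]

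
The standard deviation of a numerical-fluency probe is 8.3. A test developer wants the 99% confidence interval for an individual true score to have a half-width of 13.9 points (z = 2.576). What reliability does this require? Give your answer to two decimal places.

0.58

Required SEM = 13.9 / 2.576 ≈ 5.3960
r = 1 − (5.3960/8.3)² ≈ 1 − 0.4227 ≈ 0.5773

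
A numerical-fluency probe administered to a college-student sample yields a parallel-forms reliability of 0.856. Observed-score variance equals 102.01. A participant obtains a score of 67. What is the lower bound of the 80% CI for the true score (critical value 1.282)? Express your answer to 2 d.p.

σ = 102.01^(1/2) = 10.100
SEM = 10.100 * √(1 − 0.856) = 10.100 * √0.144 ≈ 10.100 * 0.379 ≈ 3.833
1.282 * SEM ≈ 4.913
Lower limit = 67 − 4.913 ≈ 62.087

62.09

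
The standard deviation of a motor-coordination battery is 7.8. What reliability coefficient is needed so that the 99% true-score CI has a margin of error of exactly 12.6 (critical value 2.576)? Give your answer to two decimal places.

SEM needed = half-width / z = 12.6/2.576 ≈ 4.891
Required reliability = 1 − (SEM/SD)² = 1 − 0.393 ≈ 0.607

0.61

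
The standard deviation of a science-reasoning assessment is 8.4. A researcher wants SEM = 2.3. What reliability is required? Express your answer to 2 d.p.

r = 1 − (SEM / SD)² = 1 − (2.30000 / 8.4)² ≈ 1 − 0.07497 ≈ 0.92503

0.93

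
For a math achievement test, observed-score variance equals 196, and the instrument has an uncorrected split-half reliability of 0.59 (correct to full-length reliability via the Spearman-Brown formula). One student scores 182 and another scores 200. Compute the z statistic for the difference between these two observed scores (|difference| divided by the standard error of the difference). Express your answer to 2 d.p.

SD = √196 = 14.0000
Full-length reliability (Spearman-Brown) = 2(0.59)/(1+0.59) ≈ 0.7421
SEM = 14.0000 * √(1 − 0.7421) = 14.0000 * √0.2579 ≈ 14.0000 * 0.5078 ≈ 7.1092
Standard error of the difference = 7.1092·√2 ≈ 10.0539
z = |182 − 200| / 10.0539 = 18 / 10.0539 ≈ 1.7903

1.79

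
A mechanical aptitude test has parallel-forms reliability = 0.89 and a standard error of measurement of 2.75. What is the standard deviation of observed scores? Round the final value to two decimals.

SD = 2.75 / √(1 − 0.89) ≈ 8.292

8.29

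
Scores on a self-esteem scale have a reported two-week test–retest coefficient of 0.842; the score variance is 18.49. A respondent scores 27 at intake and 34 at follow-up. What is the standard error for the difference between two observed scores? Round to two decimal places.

2.42

SD = √18.49 ≈ 4.3000
The standard error of measurement is 4.3000·√(1 − 0.8420) ≈ 4.3000·0.3975 ≈ 1.7092.
SE_diff = √2 · SEM ≈ 2.4172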